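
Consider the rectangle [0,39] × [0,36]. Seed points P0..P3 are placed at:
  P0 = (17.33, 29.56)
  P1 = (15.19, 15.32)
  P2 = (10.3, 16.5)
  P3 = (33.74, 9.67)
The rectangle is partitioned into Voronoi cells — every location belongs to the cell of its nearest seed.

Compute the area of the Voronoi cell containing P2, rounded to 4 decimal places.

1. box [0,39]×[0,36]: [(0, 0) (39, 0) (39, 36) (0, 36)]
2. ⊥bis P2·P0 via (13.815,23.03): [(0, 30.4664) (0, 0) (39, 0) (39, 9.4733)]  |A|=778.8242
3. ⊥bis P2·P1 via (12.745,15.91): [(14.3886, 22.7212) (0, 30.4664) (0, 0) (8.9058, 0)]  |A|=320.3597
4. ⊥bis P2·P3 via (22.02,13.085): [(14.3886, 22.7212) (0, 30.4664) (0, 0) (8.9058, 0)]  |A|=320.3597
5. canonical 4-gon: [(14.3886, 22.7212) (0, 30.4664) (0, 0) (8.9058, 0)]
6. shoelace: 320.3597

Area of P2's cell: 320.3597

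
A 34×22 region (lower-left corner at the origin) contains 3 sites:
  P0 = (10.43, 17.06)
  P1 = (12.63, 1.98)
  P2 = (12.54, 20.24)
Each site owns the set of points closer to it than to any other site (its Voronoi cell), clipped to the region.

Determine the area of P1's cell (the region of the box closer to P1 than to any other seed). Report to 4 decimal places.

1. box [0,34]×[0,22]: [(0, 0) (34, 0) (34, 22) (0, 22)]
2. ⊥bis P1·P0 via (11.53,9.52): [(0, 7.8379) (0, 0) (34, 0) (34, 12.7981)]  |A|=350.8124
3. ⊥bis P1·P2 via (12.585,11.11): [(22.7729, 11.1602) (0, 7.8379) (0, 0) (34, 0) (34, 11.2156)]  |A|=341.9286
4. canonical 5-gon: [(22.7729, 11.1602) (0, 7.8379) (0, 0) (34, 0) (34, 11.2156)]
5. shoelace: 341.9286

Area of P1's cell: 341.9286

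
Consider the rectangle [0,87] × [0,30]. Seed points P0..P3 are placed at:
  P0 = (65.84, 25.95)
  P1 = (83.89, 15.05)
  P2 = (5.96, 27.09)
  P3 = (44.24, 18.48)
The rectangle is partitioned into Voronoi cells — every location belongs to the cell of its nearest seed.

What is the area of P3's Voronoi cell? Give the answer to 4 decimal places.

Area of P3's cell: 1025.5726

1. box [0,87]×[0,30]: [(0, 0) (87, 0) (87, 30) (0, 30)]
2. ⊥bis P3·P0 via (55.04,22.215): [(0, 0) (62.7227, 0) (52.3477, 30) (0, 30)]  |A|=1726.0556
3. ⊥bis P3·P1 via (64.065,16.765): [(0, 0) (62.6147, 0) (62.6363, 0.2497) (52.3477, 30) (0, 30)]  |A|=1726.0421
4. ⊥bis P3·P2 via (25.1,22.785): [(19.9752, 0) (62.6147, 0) (62.6363, 0.2497) (52.3477, 30) (26.7228, 30)]  |A|=1025.5726
5. canonical 5-gon: [(19.9752, 0) (62.6147, 0) (62.6363, 0.2497) (52.3477, 30) (26.7228, 30)]
6. shoelace: 1025.5726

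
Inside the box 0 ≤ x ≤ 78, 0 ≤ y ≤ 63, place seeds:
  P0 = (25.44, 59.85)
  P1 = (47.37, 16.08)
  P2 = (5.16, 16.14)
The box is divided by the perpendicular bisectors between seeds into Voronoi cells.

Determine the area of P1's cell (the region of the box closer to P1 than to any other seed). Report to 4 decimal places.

1. box [0,78]×[0,63]: [(0, 0) (78, 0) (78, 63) (0, 63)]
2. ⊥bis P1·P0 via (36.405,37.965): [(0, 19.7251) (0, 0) (78, 0) (78, 58.8053)]  |A|=3062.6831
3. ⊥bis P1·P2 via (26.265,16.11): [(26.2889, 32.8965) (26.2421, 0) (78, 0) (78, 58.8053)]  |A|=2371.7712
4. canonical 4-gon: [(26.2889, 32.8965) (26.2421, 0) (78, 0) (78, 58.8053)]
5. shoelace: 2371.7712

Area of P1's cell: 2371.7712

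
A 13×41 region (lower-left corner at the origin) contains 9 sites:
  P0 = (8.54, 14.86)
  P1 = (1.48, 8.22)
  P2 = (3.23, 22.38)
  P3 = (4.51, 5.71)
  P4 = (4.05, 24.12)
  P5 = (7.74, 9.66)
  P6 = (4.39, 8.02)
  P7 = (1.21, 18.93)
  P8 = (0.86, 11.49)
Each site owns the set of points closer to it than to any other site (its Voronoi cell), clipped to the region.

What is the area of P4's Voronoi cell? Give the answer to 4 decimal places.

1. box [0,13]×[0,41]: [(0, 0) (13, 0) (13, 41) (0, 41)]
2. ⊥bis P4·P0 via (6.295,19.49): [(0, 16.4377) (13, 22.7411) (13, 41) (0, 41)]  |A|=278.3378
3. ⊥bis P4·P1 via (2.765,16.17): [(0, 16.6169) (0.2773, 16.5721) (13, 22.7411) (13, 41) (0, 41)]  |A|=278.3129
4. ⊥bis P4·P2 via (3.64,23.25): [(0, 24.9654) (8.9189, 20.7623) (13, 22.7411) (13, 41) (0, 41)]  |A|=240.309
5. ⊥bis P4·P3 via (4.28,14.915): [(0, 24.9654) (8.9189, 20.7623) (13, 22.7411) (13, 41) (0, 41)]  |A|=240.309
6. ⊥bis P4·P5 via (5.895,16.89): [(0, 24.9654) (8.9189, 20.7623) (13, 22.7411) (13, 41) (0, 41)]  |A|=240.309
7. ⊥bis P4·P6 via (4.22,16.07): [(0, 24.9654) (8.9189, 20.7623) (13, 22.7411) (13, 41) (0, 41)]  |A|=240.309
8. ⊥bis P4·P7 via (2.63,21.525): [(0, 24.9654) (8.9189, 20.7623) (13, 22.7411) (13, 41) (0, 41)]  |A|=240.309
9. ⊥bis P4·P8 via (2.455,17.805): [(0, 24.9654) (8.9189, 20.7623) (13, 22.7411) (13, 41) (0, 41)]  |A|=240.309
10. canonical 5-gon: [(0, 24.9654) (8.9189, 20.7623) (13, 22.7411) (13, 41) (0, 41)]
11. shoelace: 240.309

Area of P4's cell: 240.3090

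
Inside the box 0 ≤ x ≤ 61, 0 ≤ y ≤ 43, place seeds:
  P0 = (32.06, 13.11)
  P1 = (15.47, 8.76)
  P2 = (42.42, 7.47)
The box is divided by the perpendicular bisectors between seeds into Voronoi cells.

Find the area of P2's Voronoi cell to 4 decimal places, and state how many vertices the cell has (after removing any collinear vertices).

1. box [0,61]×[0,43]: [(0, 0) (61, 0) (61, 43) (0, 43)]
2. ⊥bis P2·P0 via (37.24,10.29): [(31.6381, 0) (61, 0) (61, 43) (55.0474, 43)]  |A|=759.2621
3. ⊥bis P2·P1 via (28.945,8.115): [(31.6381, 0) (61, 0) (61, 43) (55.0474, 43)]  |A|=759.2621
4. canonical 4-gon: [(31.6381, 0) (61, 0) (61, 43) (55.0474, 43)]
5. shoelace: 759.2621

Area of P2's cell: 759.2621 (4 vertices)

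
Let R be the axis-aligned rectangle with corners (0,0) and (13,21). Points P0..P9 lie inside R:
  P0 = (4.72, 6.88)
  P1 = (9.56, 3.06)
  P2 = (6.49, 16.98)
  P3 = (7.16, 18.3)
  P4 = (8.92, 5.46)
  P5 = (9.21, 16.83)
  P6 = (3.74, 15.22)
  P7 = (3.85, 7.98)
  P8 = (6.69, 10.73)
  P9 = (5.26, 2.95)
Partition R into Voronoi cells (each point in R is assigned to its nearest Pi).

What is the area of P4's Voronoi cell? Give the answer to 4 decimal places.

1. box [0,13]×[0,21]: [(0, 0) (13, 0) (13, 21) (0, 21)]
2. ⊥bis P4·P0 via (6.82,6.17): [(4.734, 0) (13, 0) (13, 21) (11.834, 21)]  |A|=99.037
3. ⊥bis P4·P1 via (9.24,4.26): [(5.8704, 3.3615) (13, 5.2627) (13, 21) (11.834, 21)]  |A|=66.3838
4. ⊥bis P4·P2 via (7.705,11.22): [(8.5905, 11.4068) (5.8704, 3.3615) (13, 5.2627) (13, 12.3369)]  |A|=41.6909
5. ⊥bis P4·P3 via (8.04,11.88): [(8.5905, 11.4068) (5.8704, 3.3615) (13, 5.2627) (13, 12.3369)]  |A|=41.6909
6. ⊥bis P4·P5 via (9.065,11.145): [(8.5068, 11.1592) (5.8704, 3.3615) (13, 5.2627) (13, 11.0446)]  |A|=38.2809
7. ⊥bis P4·P6 via (6.33,10.34): [(8.5068, 11.1592) (5.8704, 3.3615) (13, 5.2627) (13, 11.0446)]  |A|=38.2809
8. ⊥bis P4·P7 via (6.385,6.72): [(8.5904, 11.1571) (8.3268, 10.6267) (5.8704, 3.3615) (13, 5.2627) (13, 11.0446)]  |A|=38.2584
9. ⊥bis P4·P8 via (7.805,8.095): [(7.415, 7.93) (5.8704, 3.3615) (13, 5.2627) (13, 10.2933)]  |A|=28.8653
10. ⊥bis P4·P9 via (7.09,4.205): [(7.415, 7.93) (6.4642, 5.1176) (7.3905, 3.7668) (13, 5.2627) (13, 10.2933)]  |A|=27.651
11. canonical 5-gon: [(7.415, 7.93) (6.4642, 5.1176) (7.3905, 3.7668) (13, 5.2627) (13, 10.2933)]
12. shoelace: 27.651

Area of P4's cell: 27.6510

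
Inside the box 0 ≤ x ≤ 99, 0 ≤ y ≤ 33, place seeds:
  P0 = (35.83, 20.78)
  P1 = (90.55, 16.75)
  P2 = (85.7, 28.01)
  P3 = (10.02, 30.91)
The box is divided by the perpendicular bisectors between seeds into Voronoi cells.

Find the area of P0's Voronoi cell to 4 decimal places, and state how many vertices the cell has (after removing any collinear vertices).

Area of P0's cell: 1393.3055 (5 vertices)

1. box [0,99]×[0,33]: [(0, 0) (99, 0) (99, 33) (0, 33)]
2. ⊥bis P0·P1 via (63.19,18.765): [(0, 0) (61.808, 0) (64.2384, 33) (0, 33)]  |A|=2079.7652
3. ⊥bis P0·P2 via (60.765,24.395): [(0, 0) (61.808, 0) (62.6481, 11.4064) (59.5175, 33) (0, 33)]  |A|=2028.7945
4. ⊥bis P0·P3 via (22.925,25.845): [(12.7813, 0) (61.808, 0) (62.6481, 11.4064) (59.5175, 33) (25.7332, 33)]  |A|=1393.3055
5. canonical 5-gon: [(12.7813, 0) (61.808, 0) (62.6481, 11.4064) (59.5175, 33) (25.7332, 33)]
6. shoelace: 1393.3055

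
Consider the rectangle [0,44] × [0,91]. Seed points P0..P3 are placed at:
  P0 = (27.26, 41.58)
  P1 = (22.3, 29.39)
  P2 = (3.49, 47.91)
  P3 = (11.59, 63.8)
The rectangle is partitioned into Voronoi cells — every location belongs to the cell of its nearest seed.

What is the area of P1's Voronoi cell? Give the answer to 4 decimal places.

Area of P1's cell: 1470.3119

1. box [0,44]×[0,91]: [(0, 0) (44, 0) (44, 91) (0, 91)]
2. ⊥bis P1·P0 via (24.78,35.485): [(0, 45.5678) (0, 0) (44, 0) (44, 27.6646)]  |A|=1611.1109
3. ⊥bis P1·P2 via (12.895,38.65): [(14.0696, 39.843) (0, 25.5531) (0, 0) (44, 0) (44, 27.6646)]  |A|=1470.3119
4. ⊥bis P1·P3 via (16.945,46.595): [(14.0696, 39.843) (0, 25.5531) (0, 0) (44, 0) (44, 27.6646)]  |A|=1470.3119
5. canonical 5-gon: [(14.0696, 39.843) (0, 25.5531) (0, 0) (44, 0) (44, 27.6646)]
6. shoelace: 1470.3119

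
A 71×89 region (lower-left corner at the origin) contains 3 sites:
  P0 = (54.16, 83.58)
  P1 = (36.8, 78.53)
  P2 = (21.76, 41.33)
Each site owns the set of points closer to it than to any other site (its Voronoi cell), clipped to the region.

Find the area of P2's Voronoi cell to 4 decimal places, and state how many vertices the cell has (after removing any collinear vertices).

Area of P2's cell: 4027.7462 (5 vertices)

1. box [0,71]×[0,89]: [(0, 0) (71, 0) (71, 89) (0, 89)]
2. ⊥bis P2·P0 via (37.96,62.455): [(0, 0) (71, 0) (71, 37.1178) (3.345, 89) (0, 89)]  |A|=4563.9552
3. ⊥bis P2·P1 via (29.28,59.93): [(0, 71.7679) (0, 0) (71, 0) (71, 37.1178) (54.6036, 49.6917)]  |A|=4027.7462
4. canonical 5-gon: [(0, 71.7679) (0, 0) (71, 0) (71, 37.1178) (54.6036, 49.6917)]
5. shoelace: 4027.7462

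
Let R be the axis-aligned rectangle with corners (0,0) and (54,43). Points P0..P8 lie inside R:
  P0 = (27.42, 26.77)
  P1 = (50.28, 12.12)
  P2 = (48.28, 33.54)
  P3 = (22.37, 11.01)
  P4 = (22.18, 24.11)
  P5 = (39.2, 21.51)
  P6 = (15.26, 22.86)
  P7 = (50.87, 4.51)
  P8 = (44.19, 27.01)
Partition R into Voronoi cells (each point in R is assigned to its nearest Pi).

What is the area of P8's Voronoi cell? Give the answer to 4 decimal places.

Area of P8's cell: 145.8315

1. box [0,54]×[0,43]: [(0, 0) (54, 0) (54, 43) (0, 43)]
2. ⊥bis P8·P0 via (35.805,26.89): [(36.1898, 0) (54, 0) (54, 43) (35.5744, 43)]  |A|=779.0681
3. ⊥bis P8·P1 via (47.235,19.565): [(35.9757, 14.96) (54, 22.3319) (54, 43) (35.5744, 43)]  |A|=444.5904
4. ⊥bis P8·P2 via (46.235,30.275): [(35.6618, 36.8974) (35.9757, 14.96) (54, 22.3319) (54, 25.4115)]  |A|=227.0976
5. ⊥bis P8·P3 via (33.28,19.01): [(35.6618, 36.8974) (35.9703, 15.3411) (36.1866, 15.0462) (54, 22.3319) (54, 25.4115)]  |A|=227.0572
6. ⊥bis P8·P4 via (33.185,25.56): [(35.6618, 36.8974) (35.9703, 15.3411) (36.1866, 15.0462) (54, 22.3319) (54, 25.4115)]  |A|=227.0572
7. ⊥bis P8·P5 via (41.695,24.26): [(35.6618, 36.8974) (35.7657, 29.6395) (46.9833, 19.4621) (54, 22.3319) (54, 25.4115)]  |A|=145.8315
8. ⊥bis P8·P6 via (29.725,24.935): [(35.6618, 36.8974) (35.7657, 29.6395) (46.9833, 19.4621) (54, 22.3319) (54, 25.4115)]  |A|=145.8315
9. ⊥bis P8·P7 via (47.53,15.76): [(35.6618, 36.8974) (35.7657, 29.6395) (46.9833, 19.4621) (54, 22.3319) (54, 25.4115)]  |A|=145.8315
10. canonical 5-gon: [(35.6618, 36.8974) (35.7657, 29.6395) (46.9833, 19.4621) (54, 22.3319) (54, 25.4115)]
11. shoelace: 145.8315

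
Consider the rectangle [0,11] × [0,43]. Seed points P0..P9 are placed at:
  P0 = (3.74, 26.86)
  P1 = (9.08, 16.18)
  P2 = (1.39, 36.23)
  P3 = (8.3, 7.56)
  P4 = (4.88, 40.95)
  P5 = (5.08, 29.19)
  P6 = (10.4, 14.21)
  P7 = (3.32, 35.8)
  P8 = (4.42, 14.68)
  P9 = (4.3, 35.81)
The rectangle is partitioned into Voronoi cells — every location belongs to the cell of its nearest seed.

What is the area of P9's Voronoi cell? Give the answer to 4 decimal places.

1. box [0,11]×[0,43]: [(0, 0) (11, 0) (11, 43) (0, 43)]
2. ⊥bis P9·P0 via (4.02,31.335): [(0, 31.5865) (11, 30.8983) (11, 43) (0, 43)]  |A|=129.3336
3. ⊥bis P9·P1 via (6.69,25.995): [(0, 31.5865) (11, 30.8983) (11, 43) (0, 43)]  |A|=129.3336
4. ⊥bis P9·P2 via (2.845,36.02): [(2.1854, 31.4498) (11, 30.8983) (11, 43) (3.8524, 43)]  |A|=94.6141
5. ⊥bis P9·P3 via (6.3,21.685): [(2.1854, 31.4498) (11, 30.8983) (11, 43) (3.8524, 43)]  |A|=94.6141
6. ⊥bis P9·P4 via (4.59,38.38): [(3.2081, 38.5359) (2.1854, 31.4498) (11, 30.8983) (11, 37.6567)]  |A|=57.8433
7. ⊥bis P9·P5 via (4.69,32.5): [(3.2081, 38.5359) (2.2963, 32.218) (11, 33.2435) (11, 37.6567)]  |A|=44.2211
8. ⊥bis P9·P6 via (7.35,25.01): [(3.2081, 38.5359) (2.2963, 32.218) (11, 33.2435) (11, 37.6567)]  |A|=44.2211
9. ⊥bis P9·P7 via (3.81,35.805): [(3.7828, 38.4711) (3.8447, 32.4004) (11, 33.2435) (11, 37.6567)]  |A|=37.6703
10. ⊥bis P9·P8 via (4.36,25.245): [(3.7828, 38.4711) (3.8447, 32.4004) (11, 33.2435) (11, 37.6567)]  |A|=37.6703
11. canonical 4-gon: [(3.7828, 38.4711) (3.8447, 32.4004) (11, 33.2435) (11, 37.6567)]
12. shoelace: 37.6703

Area of P9's cell: 37.6703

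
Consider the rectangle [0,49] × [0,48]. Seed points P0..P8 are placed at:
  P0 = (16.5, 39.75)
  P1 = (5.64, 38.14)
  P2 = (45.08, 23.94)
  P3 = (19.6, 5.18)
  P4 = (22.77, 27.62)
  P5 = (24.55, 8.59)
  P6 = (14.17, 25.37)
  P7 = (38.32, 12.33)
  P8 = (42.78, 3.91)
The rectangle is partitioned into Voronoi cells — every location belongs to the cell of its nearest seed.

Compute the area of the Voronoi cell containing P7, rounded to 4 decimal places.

Area of P7's cell: 196.3575

1. box [0,49]×[0,48]: [(0, 0) (49, 0) (49, 48) (0, 48)]
2. ⊥bis P7·P0 via (27.41,26.04): [(0, 4.228) (0, 0) (49, 0) (49, 43.2207)]  |A|=1162.4912
3. ⊥bis P7·P1 via (21.98,25.235): [(14.5056, 15.771) (2.0499, 0) (49, 0) (49, 43.2207)]  |A|=1115.6622
4. ⊥bis P7·P2 via (41.7,18.135): [(27.7115, 26.2799) (14.5056, 15.771) (2.0499, 0) (49, 0) (49, 13.8845)]  |A|=803.4007
5. ⊥bis P7·P3 via (28.96,8.755): [(27.7115, 26.2799) (23.5357, 22.9569) (32.3039, 0) (49, 0) (49, 13.8845)]  |A|=429.6766
6. ⊥bis P7·P4 via (30.545,19.975): [(33.4558, 22.9353) (26.3169, 15.675) (32.3039, 0) (49, 0) (49, 13.8845)]  |A|=377.0608
7. ⊥bis P7·P5 via (31.435,10.46): [(33.4558, 22.9353) (29.2174, 18.6248) (34.276, 0) (49, 0) (49, 13.8845)]  |A|=327.1335
8. ⊥bis P7·P6 via (26.245,18.85): [(33.4558, 22.9353) (29.2174, 18.6248) (34.276, 0) (49, 0) (49, 13.8845)]  |A|=327.1335
9. ⊥bis P7·P8 via (40.55,8.12): [(33.4558, 22.9353) (29.2174, 18.6248) (33.137, 4.1934) (49, 12.5959) (49, 13.8845)]  |A|=196.3575
10. canonical 5-gon: [(33.4558, 22.9353) (29.2174, 18.6248) (33.137, 4.1934) (49, 12.5959) (49, 13.8845)]
11. shoelace: 196.3575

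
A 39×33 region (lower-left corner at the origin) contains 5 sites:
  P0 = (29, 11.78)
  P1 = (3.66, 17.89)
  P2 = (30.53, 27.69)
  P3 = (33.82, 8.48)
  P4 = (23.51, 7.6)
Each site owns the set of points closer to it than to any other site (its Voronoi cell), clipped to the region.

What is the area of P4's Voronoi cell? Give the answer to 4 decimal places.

Area of P4's cell: 264.0188

1. box [0,39]×[0,33]: [(0, 0) (39, 0) (39, 33) (0, 33)]
2. ⊥bis P4·P0 via (26.255,9.69): [(0, 0) (33.6328, 0) (8.5071, 33) (0, 33)]  |A|=695.3091
3. ⊥bis P4·P1 via (13.585,12.745): [(6.9781, 0) (33.6328, 0) (17.775, 20.8277)]  |A|=277.5773
4. ⊥bis P4·P2 via (27.02,17.645): [(6.9781, 0) (33.6328, 0) (17.775, 20.8277)]  |A|=277.5773
5. ⊥bis P4·P3 via (28.665,8.04): [(6.9781, 0) (29.3512, 0) (28.8107, 6.3334) (17.775, 20.8277)]  |A|=264.0188
6. canonical 4-gon: [(6.9781, 0) (29.3512, 0) (28.8107, 6.3334) (17.775, 20.8277)]
7. shoelace: 264.0188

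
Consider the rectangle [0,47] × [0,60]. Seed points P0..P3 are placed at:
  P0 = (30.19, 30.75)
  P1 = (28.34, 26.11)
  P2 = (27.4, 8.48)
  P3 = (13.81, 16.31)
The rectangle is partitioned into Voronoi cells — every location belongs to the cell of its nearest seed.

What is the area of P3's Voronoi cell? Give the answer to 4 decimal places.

Area of P3's cell: 713.2904

1. box [0,47]×[0,60]: [(0, 0) (47, 0) (47, 60) (0, 60)]
2. ⊥bis P3·P0 via (22,23.53): [(0, 48.4857) (0, 0) (42.7432, 0)]  |A|=1036.2159
3. ⊥bis P3·P1 via (21.075,21.21): [(11.4016, 35.5522) (0, 48.4857) (0, 0) (35.3804, 0)]  |A|=905.335
4. ⊥bis P3·P2 via (20.605,12.395): [(23.5606, 17.5248) (11.4016, 35.5522) (0, 48.4857) (0, 0) (13.4635, 0)]  |A|=713.2904
5. canonical 5-gon: [(23.5606, 17.5248) (11.4016, 35.5522) (0, 48.4857) (0, 0) (13.4635, 0)]
6. shoelace: 713.2904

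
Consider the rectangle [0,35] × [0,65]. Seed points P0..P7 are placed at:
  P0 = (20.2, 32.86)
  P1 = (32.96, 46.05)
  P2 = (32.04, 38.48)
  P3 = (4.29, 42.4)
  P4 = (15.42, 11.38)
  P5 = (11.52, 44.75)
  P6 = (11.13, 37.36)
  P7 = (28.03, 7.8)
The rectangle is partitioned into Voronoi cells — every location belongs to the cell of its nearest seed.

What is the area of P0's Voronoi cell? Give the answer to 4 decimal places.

1. box [0,35]×[0,65]: [(0, 0) (35, 0) (35, 65) (0, 65)]
2. ⊥bis P0·P1 via (26.58,39.455): [(0, 0) (35, 0) (35, 31.3095) (0.1742, 65) (0, 65)]  |A|=1688.3499
3. ⊥bis P0·P2 via (26.12,35.67): [(0, 0) (35, 0) (35, 16.962) (22.4074, 43.4916) (0.1742, 65) (0, 65)]  |A|=1598.0134
4. ⊥bis P0·P3 via (12.245,37.63): [(0, 17.2088) (0, 0) (35, 0) (35, 16.962) (22.4074, 43.4916) (18.2002, 47.5616)]  |A|=1161.5902
5. ⊥bis P0·P4 via (17.81,22.12): [(4.6949, 25.0385) (34.2927, 18.4521) (22.4074, 43.4916) (18.2002, 47.5616)]  |A|=406.2793
6. ⊥bis P0·P5 via (15.86,38.805): [(10.6837, 35.0261) (4.6949, 25.0385) (34.2927, 18.4521) (22.4074, 43.4916) (22.3525, 43.5447)]  |A|=365.1573
7. ⊥bis P0·P6 via (15.665,35.11): [(18.4286, 40.6801) (10.0742, 23.8415) (34.2927, 18.4521) (22.4074, 43.4916) (22.3525, 43.5447)]  |A|=293.1202
8. ⊥bis P0·P7 via (24.115,20.33): [(18.4286, 40.6801) (10.0742, 23.8415) (24.8383, 20.556) (32.202, 22.8568) (22.4074, 43.4916) (22.3525, 43.5447)]  |A|=274.4975
9. canonical 6-gon: [(18.4286, 40.6801) (10.0742, 23.8415) (24.8383, 20.556) (32.202, 22.8568) (22.4074, 43.4916) (22.3525, 43.5447)]
10. shoelace: 274.4975

Area of P0's cell: 274.4975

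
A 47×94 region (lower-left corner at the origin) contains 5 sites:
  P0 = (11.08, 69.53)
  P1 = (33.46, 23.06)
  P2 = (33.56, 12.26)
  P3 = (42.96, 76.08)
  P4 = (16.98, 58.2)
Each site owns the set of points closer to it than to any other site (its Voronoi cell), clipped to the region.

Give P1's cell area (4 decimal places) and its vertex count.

1. box [0,47]×[0,94]: [(0, 0) (47, 0) (47, 94) (0, 94)]
2. ⊥bis P1·P0 via (22.27,46.295): [(0, 35.5697) (0, 0) (47, 0) (47, 58.205)]  |A|=2203.7064
3. ⊥bis P1·P2 via (33.51,17.66): [(0, 35.5697) (0, 17.3497) (47, 17.7849) (47, 58.205)]  |A|=1378.0426
4. ⊥bis P1·P3 via (38.21,49.57): [(31.5486, 50.7636) (0, 35.5697) (0, 17.3497) (47, 17.7849) (47, 47.995)]  |A|=1299.1634
5. ⊥bis P1·P4 via (25.22,40.63): [(42.6039, 48.7827) (0, 28.8023) (0, 17.3497) (47, 17.7849) (47, 47.995)]  |A|=1039.7707
6. canonical 5-gon: [(42.6039, 48.7827) (0, 28.8023) (0, 17.3497) (47, 17.7849) (47, 47.995)]
7. shoelace: 1039.7707

Area of P1's cell: 1039.7707 (5 vertices)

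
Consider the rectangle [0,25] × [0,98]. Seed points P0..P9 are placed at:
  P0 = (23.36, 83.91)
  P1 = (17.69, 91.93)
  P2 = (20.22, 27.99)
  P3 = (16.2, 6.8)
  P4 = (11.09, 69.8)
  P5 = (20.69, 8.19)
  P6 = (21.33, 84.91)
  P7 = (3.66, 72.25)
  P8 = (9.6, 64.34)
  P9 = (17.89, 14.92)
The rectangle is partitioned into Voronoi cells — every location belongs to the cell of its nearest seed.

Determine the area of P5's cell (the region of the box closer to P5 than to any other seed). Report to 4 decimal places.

Area of P5's cell: 75.5675

1. box [0,25]×[0,98]: [(0, 0) (25, 0) (25, 98) (0, 98)]
2. ⊥bis P5·P0 via (22.025,46.05): [(0, 46.8266) (0, 0) (25, 0) (25, 45.9451)]  |A|=1159.6466
3. ⊥bis P5·P1 via (19.19,50.06): [(0, 46.8266) (0, 0) (25, 0) (25, 45.9451)]  |A|=1159.6466
4. ⊥bis P5·P2 via (20.455,18.09): [(0, 17.6045) (0, 0) (25, 0) (25, 18.1979)]  |A|=447.5292
5. ⊥bis P5·P3 via (18.445,7.495): [(15.2036, 17.9653) (20.7653, 0) (25, 0) (25, 18.1979)]  |A|=127.1758
6. ⊥bis P5·P4 via (15.89,38.995): [(15.2036, 17.9653) (20.7653, 0) (25, 0) (25, 18.1979)]  |A|=127.1758
7. ⊥bis P5·P6 via (21.01,46.55): [(15.2036, 17.9653) (20.7653, 0) (25, 0) (25, 18.1979)]  |A|=127.1758
8. ⊥bis P5·P7 via (12.175,40.22): [(15.2036, 17.9653) (20.7653, 0) (25, 0) (25, 18.1979)]  |A|=127.1758
9. ⊥bis P5·P8 via (15.145,36.265): [(15.2036, 17.9653) (20.7653, 0) (25, 0) (25, 18.1979)]  |A|=127.1758
10. ⊥bis P5·P9 via (19.29,11.555): [(17.4279, 10.7803) (20.7653, 0) (25, 0) (25, 13.9306)]  |A|=75.5675
11. canonical 4-gon: [(17.4279, 10.7803) (20.7653, 0) (25, 0) (25, 13.9306)]
12. shoelace: 75.5675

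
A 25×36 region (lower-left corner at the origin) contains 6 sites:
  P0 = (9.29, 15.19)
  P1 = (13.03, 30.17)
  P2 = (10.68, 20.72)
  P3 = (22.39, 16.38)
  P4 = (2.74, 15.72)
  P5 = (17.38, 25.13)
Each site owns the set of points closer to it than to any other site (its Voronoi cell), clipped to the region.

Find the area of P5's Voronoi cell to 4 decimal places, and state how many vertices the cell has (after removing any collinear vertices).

Area of P5's cell: 114.3642 (5 vertices)

1. box [0,25]×[0,36]: [(0, 0) (25, 0) (25, 36) (0, 36)]
2. ⊥bis P5·P0 via (13.335,20.16): [(0, 31.0131) (25, 10.6661) (25, 36) (0, 36)]  |A|=379.0102
3. ⊥bis P5·P1 via (15.205,27.65): [(9.8311, 23.0118) (25, 10.6661) (25, 36) (24.8795, 36)]  |A|=192.9271
4. ⊥bis P5·P2 via (14.03,22.925): [(12.4724, 25.2915) (18.7517, 15.7514) (25, 10.6661) (25, 36) (24.8795, 36)]  |A|=173.1706
5. ⊥bis P5·P3 via (19.885,20.755): [(12.4724, 25.2915) (16.67, 18.9142) (25, 23.6837) (25, 36) (24.8795, 36)]  |A|=114.3642
6. ⊥bis P5·P4 via (10.06,20.425): [(12.4724, 25.2915) (16.67, 18.9142) (25, 23.6837) (25, 36) (24.8795, 36)]  |A|=114.3642
7. canonical 5-gon: [(12.4724, 25.2915) (16.67, 18.9142) (25, 23.6837) (25, 36) (24.8795, 36)]
8. shoelace: 114.3642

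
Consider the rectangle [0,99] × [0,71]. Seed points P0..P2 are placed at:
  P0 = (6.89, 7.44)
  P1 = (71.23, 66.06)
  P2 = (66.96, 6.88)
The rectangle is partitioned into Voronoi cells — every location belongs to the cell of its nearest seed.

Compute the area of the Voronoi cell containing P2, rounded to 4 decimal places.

1. box [0,99]×[0,71]: [(0, 0) (99, 0) (99, 71) (0, 71)]
2. ⊥bis P2·P0 via (36.925,7.16): [(36.8583, 0) (99, 0) (99, 71) (37.5201, 71)]  |A|=4388.5669
3. ⊥bis P2·P1 via (69.095,36.47): [(37.2197, 38.7699) (36.8583, 0) (99, 0) (99, 34.3123)]  |A|=2264.526
4. canonical 4-gon: [(37.2197, 38.7699) (36.8583, 0) (99, 0) (99, 34.3123)]
5. shoelace: 2264.526

Area of P2's cell: 2264.5260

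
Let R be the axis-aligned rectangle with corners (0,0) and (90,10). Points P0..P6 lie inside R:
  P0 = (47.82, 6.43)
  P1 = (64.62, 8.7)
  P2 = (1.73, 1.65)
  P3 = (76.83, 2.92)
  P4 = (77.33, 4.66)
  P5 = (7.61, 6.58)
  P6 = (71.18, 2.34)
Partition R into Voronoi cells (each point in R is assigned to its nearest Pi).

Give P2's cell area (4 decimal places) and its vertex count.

1. box [0,90]×[0,10]: [(0, 0) (90, 0) (90, 10) (0, 10)]
2. ⊥bis P2·P0 via (24.775,4.04): [(0, 0) (25.194, 0) (24.1569, 10) (0, 10)]  |A|=246.7544
3. ⊥bis P2·P1 via (33.175,5.175): [(0, 0) (25.194, 0) (24.1569, 10) (0, 10)]  |A|=246.7544
4. ⊥bis P2·P3 via (39.28,2.285): [(0, 0) (25.194, 0) (24.1569, 10) (0, 10)]  |A|=246.7544
5. ⊥bis P2·P4 via (39.53,3.155): [(0, 0) (25.194, 0) (24.1569, 10) (0, 10)]  |A|=246.7544
6. ⊥bis P2·P5 via (4.67,4.115): [(0, 9.6849) (0, 0) (8.1202, 0)]  |A|=39.3215
7. ⊥bis P2·P6 via (36.455,1.995): [(0, 9.6849) (0, 0) (8.1202, 0)]  |A|=39.3215
8. canonical 3-gon: [(0, 9.6849) (0, 0) (8.1202, 0)]
9. shoelace: 39.3215

Area of P2's cell: 39.3215 (3 vertices)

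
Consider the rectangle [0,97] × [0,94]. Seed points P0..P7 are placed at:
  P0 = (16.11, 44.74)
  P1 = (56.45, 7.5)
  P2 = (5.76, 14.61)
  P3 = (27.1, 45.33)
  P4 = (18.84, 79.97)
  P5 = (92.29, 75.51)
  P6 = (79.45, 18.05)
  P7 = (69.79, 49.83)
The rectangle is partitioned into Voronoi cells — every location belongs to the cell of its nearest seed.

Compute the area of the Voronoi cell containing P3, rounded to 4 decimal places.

Area of P3's cell: 1095.1032

1. box [0,97]×[0,94]: [(0, 0) (97, 0) (97, 94) (0, 94)]
2. ⊥bis P3·P0 via (21.605,45.035): [(24.0227, 0) (97, 0) (97, 94) (18.9763, 94)]  |A|=7097.0462
3. ⊥bis P3·P1 via (41.775,26.415): [(23.3712, 12.1366) (97, 69.2607) (97, 94) (18.9763, 94)]  |A|=4104.4055
4. ⊥bis P3·P2 via (16.43,29.97): [(22.6456, 25.6523) (32.2196, 19.0016) (97, 69.2607) (97, 94) (18.9763, 94)]  |A|=4042.1183
5. ⊥bis P3·P4 via (22.97,62.65): [(20.6885, 62.106) (22.6456, 25.6523) (32.2196, 19.0016) (97, 69.2607) (97, 80.3027)]  |A|=2275.2413
6. ⊥bis P3·P5 via (59.695,60.42): [(55.1141, 70.3149) (20.6885, 62.106) (22.6456, 25.6523) (32.2196, 19.0016) (66.542, 45.6302)]  |A|=1533.0454
7. ⊥bis P3·P6 via (53.275,31.69): [(63.718, 51.7301) (55.1141, 70.3149) (20.6885, 62.106) (22.6456, 25.6523) (32.2196, 19.0016) (56.4654, 37.8124)]  |A|=1491.274
8. ⊥bis P3·P7 via (48.445,47.58): [(46.2708, 68.2061) (20.6885, 62.106) (22.6456, 25.6523) (32.2196, 19.0016) (50.0031, 32.7987)]  |A|=1095.1032
9. canonical 5-gon: [(46.2708, 68.2061) (20.6885, 62.106) (22.6456, 25.6523) (32.2196, 19.0016) (50.0031, 32.7987)]
10. shoelace: 1095.1032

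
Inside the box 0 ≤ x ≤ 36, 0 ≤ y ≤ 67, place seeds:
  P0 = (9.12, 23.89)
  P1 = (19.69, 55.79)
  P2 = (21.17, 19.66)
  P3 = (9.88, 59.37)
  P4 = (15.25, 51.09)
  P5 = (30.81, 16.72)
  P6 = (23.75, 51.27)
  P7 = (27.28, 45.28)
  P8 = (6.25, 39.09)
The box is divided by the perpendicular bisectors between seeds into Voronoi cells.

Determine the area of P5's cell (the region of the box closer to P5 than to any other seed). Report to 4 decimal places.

1. box [0,36]×[0,67]: [(0, 0) (36, 0) (36, 67) (0, 67)]
2. ⊥bis P5·P0 via (19.965,20.305): [(13.2528, 0) (36, 0) (36, 67) (35.4008, 67)]  |A|=782.1022
3. ⊥bis P5·P1 via (25.25,36.255): [(25.2363, 36.2511) (13.2528, 0) (36, 0) (36, 39.3146)]  |A|=623.8912
4. ⊥bis P5·P2 via (25.99,18.19): [(32.0935, 38.2028) (20.4424, 0) (36, 0) (36, 39.3146)]  |A|=373.9629
5. ⊥bis P5·P3 via (20.345,38.045): [(32.0935, 38.2028) (20.4424, 0) (36, 0) (36, 39.3146)]  |A|=373.9629
6. ⊥bis P5·P4 via (23.03,33.905): [(33.2508, 38.5322) (32.0246, 37.9771) (20.4424, 0) (36, 0) (36, 39.3146)]  |A|=373.8436
7. ⊥bis P5·P6 via (27.28,33.995): [(31.0448, 34.7643) (20.4424, 0) (36, 0) (36, 35.7769)]  |A|=359.0645
8. ⊥bis P5·P7 via (29.045,31): [(29.9302, 31.1094) (20.4424, 0) (36, 0) (36, 31.8596)]  |A|=338.685
9. ⊥bis P5·P8 via (18.53,27.905): [(29.9302, 31.1094) (20.4424, 0) (36, 0) (36, 31.8596)]  |A|=338.685
10. canonical 4-gon: [(29.9302, 31.1094) (20.4424, 0) (36, 0) (36, 31.8596)]
11. shoelace: 338.685

Area of P5's cell: 338.6850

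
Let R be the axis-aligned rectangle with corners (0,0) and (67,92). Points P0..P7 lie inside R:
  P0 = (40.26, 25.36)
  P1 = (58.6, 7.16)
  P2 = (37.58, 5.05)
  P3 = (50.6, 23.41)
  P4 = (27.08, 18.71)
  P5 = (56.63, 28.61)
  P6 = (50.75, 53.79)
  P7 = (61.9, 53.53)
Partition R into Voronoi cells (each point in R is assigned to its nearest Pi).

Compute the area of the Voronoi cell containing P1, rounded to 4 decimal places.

1. box [0,67]×[0,92]: [(0, 0) (67, 0) (67, 92) (0, 92)]
2. ⊥bis P1·P0 via (49.43,16.26): [(33.2941, 0) (67, 0) (67, 33.9652)]  |A|=572.4127
3. ⊥bis P1·P2 via (48.09,6.105): [(47.2874, 14.1009) (48.7028, 0) (67, 0) (67, 33.9652)]  |A|=463.7745
4. ⊥bis P1·P3 via (54.6,15.285): [(47.5185, 11.7987) (48.7028, 0) (67, 0) (67, 21.3896)]  |A|=316.2928
5. ⊥bis P1·P4 via (42.84,12.935): [(47.5185, 11.7987) (48.7028, 0) (67, 0) (67, 21.3896)]  |A|=316.2928
6. ⊥bis P1·P5 via (57.615,17.885): [(60.401, 18.1409) (47.5185, 11.7987) (48.7028, 0) (67, 0) (67, 18.7469)]  |A|=307.5732
7. ⊥bis P1·P6 via (54.675,30.475): [(60.401, 18.1409) (47.5185, 11.7987) (48.7028, 0) (67, 0) (67, 18.7469)]  |A|=307.5732
8. ⊥bis P1·P7 via (60.25,30.345): [(60.401, 18.1409) (47.5185, 11.7987) (48.7028, 0) (67, 0) (67, 18.7469)]  |A|=307.5732
9. canonical 5-gon: [(60.401, 18.1409) (47.5185, 11.7987) (48.7028, 0) (67, 0) (67, 18.7469)]
10. shoelace: 307.5732

Area of P1's cell: 307.5732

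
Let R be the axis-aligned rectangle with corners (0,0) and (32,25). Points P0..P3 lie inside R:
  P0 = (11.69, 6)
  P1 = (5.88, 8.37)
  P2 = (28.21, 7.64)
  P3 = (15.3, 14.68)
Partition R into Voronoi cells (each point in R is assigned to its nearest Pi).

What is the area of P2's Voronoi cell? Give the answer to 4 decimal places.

1. box [0,32]×[0,25]: [(0, 0) (32, 0) (32, 25) (0, 25)]
2. ⊥bis P2·P0 via (19.95,6.82): [(20.627, 0) (32, 0) (32, 25) (18.1452, 25)]  |A|=315.3469
3. ⊥bis P2·P1 via (17.045,8.005): [(20.627, 0) (32, 0) (32, 25) (18.1452, 25)]  |A|=315.3469
4. ⊥bis P2·P3 via (21.755,11.16): [(19.8635, 7.6914) (20.627, 0) (32, 0) (32, 25) (29.3021, 25)]  |A|=218.7911
5. canonical 5-gon: [(19.8635, 7.6914) (20.627, 0) (32, 0) (32, 25) (29.3021, 25)]
6. shoelace: 218.7911

Area of P2's cell: 218.7911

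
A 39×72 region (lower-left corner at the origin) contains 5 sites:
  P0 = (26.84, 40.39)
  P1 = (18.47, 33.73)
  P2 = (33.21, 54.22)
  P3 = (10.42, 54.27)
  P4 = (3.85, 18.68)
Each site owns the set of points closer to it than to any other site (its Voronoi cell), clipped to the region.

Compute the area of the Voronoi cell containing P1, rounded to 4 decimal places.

Area of P1's cell: 669.3267

1. box [0,39]×[0,72]: [(0, 0) (39, 0) (39, 72) (0, 72)]
2. ⊥bis P1·P0 via (22.655,37.06): [(0, 65.5318) (0, 0) (39, 0) (39, 16.5183)]  |A|=1599.9776
3. ⊥bis P1·P2 via (25.84,43.975): [(5.5234, 58.5903) (0, 62.5637) (0, 0) (39, 0) (39, 16.5183)]  |A|=1591.7805
4. ⊥bis P1·P3 via (14.445,44): [(16.4939, 44.803) (0, 38.3387) (0, 0) (39, 0) (39, 16.5183)]  |A|=1375.7176
5. ⊥bis P1·P4 via (11.16,26.205): [(16.4939, 44.803) (0, 38.3387) (0, 37.0461) (38.1357, 0) (39, 0) (39, 16.5183)]  |A|=669.3267
6. canonical 6-gon: [(16.4939, 44.803) (0, 38.3387) (0, 37.0461) (38.1357, 0) (39, 0) (39, 16.5183)]
7. shoelace: 669.3267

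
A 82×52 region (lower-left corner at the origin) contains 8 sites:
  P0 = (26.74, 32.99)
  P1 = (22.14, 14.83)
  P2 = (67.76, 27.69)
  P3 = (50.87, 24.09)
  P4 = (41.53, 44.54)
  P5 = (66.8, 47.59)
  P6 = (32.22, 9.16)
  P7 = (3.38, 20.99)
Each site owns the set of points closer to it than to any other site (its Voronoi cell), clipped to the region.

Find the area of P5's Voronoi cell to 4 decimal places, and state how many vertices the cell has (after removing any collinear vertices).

Area of P5's cell: 394.7335 (5 vertices)

1. box [0,82]×[0,52]: [(0, 0) (82, 0) (82, 52) (0, 52)]
2. ⊥bis P5·P0 via (46.77,40.29): [(61.4538, 0) (82, 0) (82, 52) (42.5023, 52)]  |A|=1561.142
3. ⊥bis P5·P1 via (44.47,31.21): [(55.618, 16.0125) (67.3639, 0) (82, 0) (82, 52) (42.5023, 52)]  |A|=1513.8249
4. ⊥bis P5·P2 via (67.28,37.64): [(48.0735, 36.7135) (82, 38.3501) (82, 52) (42.5023, 52)]  |A|=533.4387
5. ⊥bis P5·P3 via (58.835,35.84): [(44.9653, 45.2419) (56.9171, 37.1401) (82, 38.3501) (82, 52) (42.5023, 52)]  |A|=495.0644
6. ⊥bis P5·P4 via (54.165,46.065): [(55.093, 38.3766) (56.9171, 37.1401) (82, 38.3501) (82, 52) (53.4487, 52)]  |A|=394.7335
7. ⊥bis P5·P6 via (49.51,28.375): [(55.093, 38.3766) (56.9171, 37.1401) (82, 38.3501) (82, 52) (53.4487, 52)]  |A|=394.7335
8. ⊥bis P5·P7 via (35.09,34.29): [(55.093, 38.3766) (56.9171, 37.1401) (82, 38.3501) (82, 52) (53.4487, 52)]  |A|=394.7335
9. canonical 5-gon: [(55.093, 38.3766) (56.9171, 37.1401) (82, 38.3501) (82, 52) (53.4487, 52)]
10. shoelace: 394.7335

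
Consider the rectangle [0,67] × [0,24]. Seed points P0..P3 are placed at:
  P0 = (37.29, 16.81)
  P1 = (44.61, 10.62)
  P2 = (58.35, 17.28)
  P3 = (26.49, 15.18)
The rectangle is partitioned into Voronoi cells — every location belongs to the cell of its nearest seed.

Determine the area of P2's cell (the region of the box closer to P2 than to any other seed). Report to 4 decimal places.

Area of P2's cell: 348.5891

1. box [0,67]×[0,24]: [(0, 0) (67, 0) (67, 24) (0, 24)]
2. ⊥bis P2·P0 via (47.82,17.045): [(48.2004, 0) (67, 0) (67, 24) (47.6648, 24)]  |A|=457.6178
3. ⊥bis P2·P1 via (51.48,13.95): [(47.7158, 21.7159) (58.2418, 0) (67, 0) (67, 24) (47.6648, 24)]  |A|=348.5891
4. ⊥bis P2·P3 via (42.42,16.23): [(47.7158, 21.7159) (58.2418, 0) (67, 0) (67, 24) (47.6648, 24)]  |A|=348.5891
5. canonical 5-gon: [(47.7158, 21.7159) (58.2418, 0) (67, 0) (67, 24) (47.6648, 24)]
6. shoelace: 348.5891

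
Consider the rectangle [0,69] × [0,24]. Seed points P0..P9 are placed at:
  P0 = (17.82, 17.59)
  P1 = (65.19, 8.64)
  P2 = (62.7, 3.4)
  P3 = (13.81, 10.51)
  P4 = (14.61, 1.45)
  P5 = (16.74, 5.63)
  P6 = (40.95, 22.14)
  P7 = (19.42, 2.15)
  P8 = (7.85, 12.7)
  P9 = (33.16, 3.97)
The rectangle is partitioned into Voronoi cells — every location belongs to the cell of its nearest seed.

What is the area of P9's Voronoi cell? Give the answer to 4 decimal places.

1. box [0,69]×[0,24]: [(0, 0) (69, 0) (69, 24) (0, 24)]
2. ⊥bis P9·P0 via (25.49,10.78): [(15.9187, 0) (69, 0) (69, 24) (37.2277, 24)]  |A|=1018.243
3. ⊥bis P9·P1 via (49.175,6.305): [(15.9187, 0) (50.0943, 0) (46.5951, 24) (37.2277, 24)]  |A|=522.515
4. ⊥bis P9·P2 via (47.93,3.685): [(15.9187, 0) (47.8589, 0) (48.1202, 13.5398) (46.5951, 24) (37.2277, 24)]  |A|=507.3817
5. ⊥bis P9·P3 via (23.485,7.24): [(24.1845, 9.3096) (21.038, 0) (47.8589, 0) (48.1202, 13.5398) (46.5951, 24) (37.2277, 24)]  |A|=483.5523
6. ⊥bis P9·P4 via (23.885,2.71): [(24.1845, 9.3096) (23.3314, 6.7854) (24.2532, 0) (47.8589, 0) (48.1202, 13.5398) (46.5951, 24) (37.2277, 24)]  |A|=472.6442
7. ⊥bis P9·P5 via (24.95,4.8): [(25.5629, 10.8621) (24.4647, 0) (47.8589, 0) (48.1202, 13.5398) (46.5951, 24) (37.2277, 24)]  |A|=460.968
8. ⊥bis P9·P6 via (37.055,13.055): [(30.1416, 16.019) (25.5629, 10.8621) (24.4647, 0) (47.8589, 0) (48.0201, 8.354)]  |A|=284.707
9. ⊥bis P9·P7 via (26.29,3.06): [(30.1416, 16.019) (25.5629, 10.8621) (25.4303, 9.5505) (26.6953, 0) (47.8589, 0) (48.0201, 8.354)]  |A|=274.0553
10. ⊥bis P9·P8 via (20.505,8.335): [(30.1416, 16.019) (25.5629, 10.8621) (25.4303, 9.5505) (26.6953, 0) (47.8589, 0) (48.0201, 8.354)]  |A|=274.0553
11. canonical 6-gon: [(30.1416, 16.019) (25.5629, 10.8621) (25.4303, 9.5505) (26.6953, 0) (47.8589, 0) (48.0201, 8.354)]
12. shoelace: 274.0553

Area of P9's cell: 274.0553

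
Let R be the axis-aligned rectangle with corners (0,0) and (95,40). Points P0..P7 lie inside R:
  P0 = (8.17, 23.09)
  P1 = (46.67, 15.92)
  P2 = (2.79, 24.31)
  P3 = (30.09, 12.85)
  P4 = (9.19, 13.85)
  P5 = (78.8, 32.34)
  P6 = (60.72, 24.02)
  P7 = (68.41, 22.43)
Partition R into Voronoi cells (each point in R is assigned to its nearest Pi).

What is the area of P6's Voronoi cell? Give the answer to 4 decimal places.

Area of P6's cell: 417.4112

1. box [0,95]×[0,40]: [(0, 0) (95, 0) (95, 40) (0, 40)]
2. ⊥bis P6·P0 via (34.445,23.555): [(34.8619, 0) (95, 0) (95, 40) (34.154, 40)]  |A|=2419.6834
3. ⊥bis P6·P1 via (53.695,19.97): [(65.208, 0) (95, 0) (95, 40) (42.1475, 40)]  |A|=1652.8918
4. ⊥bis P6·P2 via (31.755,24.165): [(65.208, 0) (95, 0) (95, 40) (42.1475, 40)]  |A|=1652.8918
5. ⊥bis P6·P3 via (45.405,18.435): [(65.208, 0) (95, 0) (95, 40) (42.1475, 40)]  |A|=1652.8918
6. ⊥bis P6·P4 via (34.955,18.935): [(65.208, 0) (95, 0) (95, 40) (42.1475, 40)]  |A|=1652.8918
7. ⊥bis P6·P5 via (69.76,28.18): [(65.208, 0) (82.7278, 0) (64.3207, 40) (42.1475, 40)]  |A|=793.8617
8. ⊥bis P6·P7 via (64.565,23.225): [(61.2003, 6.9516) (66.8824, 34.4332) (64.3207, 40) (42.1475, 40)]  |A|=417.4112
9. canonical 4-gon: [(61.2003, 6.9516) (66.8824, 34.4332) (64.3207, 40) (42.1475, 40)]
10. shoelace: 417.4112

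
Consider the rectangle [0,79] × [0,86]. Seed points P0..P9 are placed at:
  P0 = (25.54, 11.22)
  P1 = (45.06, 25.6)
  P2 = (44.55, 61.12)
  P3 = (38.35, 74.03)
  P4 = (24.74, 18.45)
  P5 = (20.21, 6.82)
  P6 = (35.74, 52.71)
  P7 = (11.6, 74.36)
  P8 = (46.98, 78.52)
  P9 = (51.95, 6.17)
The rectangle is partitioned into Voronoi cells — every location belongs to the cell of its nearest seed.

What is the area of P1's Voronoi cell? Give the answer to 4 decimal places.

1. box [0,79]×[0,86]: [(0, 0) (79, 0) (79, 86) (0, 86)]
2. ⊥bis P1·P0 via (35.3,18.41): [(0, 66.3277) (48.8623, 0) (79, 0) (79, 86) (0, 86)]  |A|=5173.5394
3. ⊥bis P1·P2 via (44.805,43.36): [(17.2117, 42.9638) (48.8623, 0) (79, 0) (79, 43.851)]  |A|=2002.1544
4. ⊥bis P1·P3 via (41.705,49.815): [(17.2117, 42.9638) (48.8623, 0) (79, 0) (79, 43.851)]  |A|=2002.1544
5. ⊥bis P1·P4 via (34.9,22.025): [(27.4804, 43.1113) (36.9694, 16.1439) (48.8623, 0) (79, 0) (79, 43.851)]  |A|=1862.9953
6. ⊥bis P1·P5 via (32.635,16.21): [(27.4804, 43.1113) (36.9694, 16.1439) (48.8623, 0) (79, 0) (79, 43.851)]  |A|=1862.9953
7. ⊥bis P1·P6 via (40.4,39.155): [(52.9726, 43.4773) (30.1164, 35.6197) (36.9694, 16.1439) (48.8623, 0) (79, 0) (79, 43.851)]  |A|=1767.0243
8. ⊥bis P1·P7 via (28.33,49.98): [(52.9726, 43.4773) (30.1164, 35.6197) (36.9694, 16.1439) (48.8623, 0) (79, 0) (79, 43.851)]  |A|=1767.0243
9. ⊥bis P1·P8 via (46.02,52.06): [(52.9726, 43.4773) (30.1164, 35.6197) (36.9694, 16.1439) (48.8623, 0) (79, 0) (79, 43.851)]  |A|=1767.0243
10. ⊥bis P1·P9 via (48.505,15.885): [(52.9726, 43.4773) (30.1164, 35.6197) (36.9694, 16.1439) (39.5099, 12.6953) (79, 26.6987) (79, 43.851)]  |A|=1048.5535
11. canonical 6-gon: [(52.9726, 43.4773) (30.1164, 35.6197) (36.9694, 16.1439) (39.5099, 12.6953) (79, 26.6987) (79, 43.851)]
12. shoelace: 1048.5535

Area of P1's cell: 1048.5535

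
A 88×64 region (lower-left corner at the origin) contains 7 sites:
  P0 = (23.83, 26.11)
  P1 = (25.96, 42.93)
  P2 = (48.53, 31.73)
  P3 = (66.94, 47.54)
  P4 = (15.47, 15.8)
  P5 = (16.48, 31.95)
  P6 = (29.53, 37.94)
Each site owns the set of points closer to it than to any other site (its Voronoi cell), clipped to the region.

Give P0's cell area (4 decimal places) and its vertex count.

Area of P0's cell: 346.5766 (4 vertices)

1. box [0,88]×[0,64]: [(0, 0) (88, 0) (88, 64) (0, 64)]
2. ⊥bis P0·P1 via (24.895,34.52): [(0, 37.6726) (0, 0) (88, 0) (88, 26.5287)]  |A|=2824.8562
3. ⊥bis P0·P2 via (36.18,28.92): [(35.2028, 33.2147) (0, 37.6726) (0, 0) (42.7602, 0)]  |A|=1373.2233
4. ⊥bis P0·P3 via (45.385,36.825): [(35.2028, 33.2147) (0, 37.6726) (0, 0) (42.7602, 0)]  |A|=1373.2233
5. ⊥bis P0·P4 via (19.65,20.955): [(42.142, 2.7171) (35.2028, 33.2147) (0, 37.6726) (0, 36.8885)]  |A|=537.8555
6. ⊥bis P0·P5 via (20.155,29.03): [(16.0551, 23.87) (42.142, 2.7171) (35.2028, 33.2147) (24.5517, 34.5635)]  |A|=387.0811
7. ⊥bis P0·P6 via (26.68,32.025): [(23.6823, 33.4694) (16.0551, 23.87) (42.142, 2.7171) (36.5563, 27.2664)]  |A|=346.5766
8. canonical 4-gon: [(23.6823, 33.4694) (16.0551, 23.87) (42.142, 2.7171) (36.5563, 27.2664)]
9. shoelace: 346.5766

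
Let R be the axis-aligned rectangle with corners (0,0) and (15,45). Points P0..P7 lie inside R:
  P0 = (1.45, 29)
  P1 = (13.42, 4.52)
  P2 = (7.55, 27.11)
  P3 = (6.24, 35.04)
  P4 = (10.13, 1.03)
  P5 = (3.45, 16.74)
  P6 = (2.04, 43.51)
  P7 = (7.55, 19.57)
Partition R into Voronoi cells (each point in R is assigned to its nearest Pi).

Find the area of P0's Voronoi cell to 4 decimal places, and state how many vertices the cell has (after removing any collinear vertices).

1. box [0,15]×[0,45]: [(0, 0) (15, 0) (15, 45) (0, 45)]
2. ⊥bis P0·P1 via (7.435,16.76): [(0, 13.1245) (15, 20.4591) (15, 45) (0, 45)]  |A|=423.1233
3. ⊥bis P0·P2 via (4.5,28.055): [(0, 13.5312) (9.7502, 45) (0, 45)]  |A|=153.4132
4. ⊥bis P0·P3 via (3.845,32.02): [(0, 35.0693) (0, 13.5312) (5.357, 30.8209)]  |A|=57.6896
5. ⊥bis P0·P4 via (5.79,15.015): [(0, 35.0693) (0, 13.5312) (5.357, 30.8209)]  |A|=57.6896
6. ⊥bis P0·P5 via (2.45,22.87): [(0, 35.0693) (0, 22.4703) (2.9171, 22.9462) (5.357, 30.8209)]  |A|=44.6513
7. ⊥bis P0·P6 via (1.745,36.255): [(0, 35.0693) (0, 22.4703) (2.9171, 22.9462) (5.357, 30.8209)]  |A|=44.6513
8. ⊥bis P0·P7 via (4.5,24.285): [(0, 35.0693) (0, 22.4703) (2.2662, 22.84) (3.0391, 23.34) (5.357, 30.8209)]  |A|=44.5296
9. canonical 5-gon: [(0, 35.0693) (0, 22.4703) (2.2662, 22.84) (3.0391, 23.34) (5.357, 30.8209)]
10. shoelace: 44.5296

Area of P0's cell: 44.5296 (5 vertices)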